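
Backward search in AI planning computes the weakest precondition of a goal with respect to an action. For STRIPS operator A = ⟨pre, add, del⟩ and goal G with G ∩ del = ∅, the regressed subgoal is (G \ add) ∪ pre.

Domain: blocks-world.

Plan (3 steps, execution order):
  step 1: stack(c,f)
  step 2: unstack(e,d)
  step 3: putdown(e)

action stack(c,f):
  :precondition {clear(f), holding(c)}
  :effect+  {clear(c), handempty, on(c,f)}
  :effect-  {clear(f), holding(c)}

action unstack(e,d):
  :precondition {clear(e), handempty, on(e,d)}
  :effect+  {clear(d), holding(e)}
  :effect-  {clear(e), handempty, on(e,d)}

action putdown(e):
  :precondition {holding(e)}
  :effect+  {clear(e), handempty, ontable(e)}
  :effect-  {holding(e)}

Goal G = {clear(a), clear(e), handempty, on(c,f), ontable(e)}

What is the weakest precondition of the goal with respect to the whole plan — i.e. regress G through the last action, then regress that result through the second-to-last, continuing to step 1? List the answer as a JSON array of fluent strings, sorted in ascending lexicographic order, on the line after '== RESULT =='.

Work backward from the goal:
  through step 3 (putdown(e)): drop {clear(e), handempty, ontable(e)}, keep {clear(a), on(c,f)}, require {holding(e)}
    → {clear(a), holding(e), on(c,f)}
  through step 2 (unstack(e,d)): drop {holding(e)}, keep {clear(a), on(c,f)}, require {clear(e), handempty, on(e,d)}
    → {clear(a), clear(e), handempty, on(c,f), on(e,d)}
  through step 1 (stack(c,f)): drop {handempty, on(c,f)}, keep {clear(a), clear(e), on(e,d)}, require {clear(f), holding(c)}
    → {clear(a), clear(e), clear(f), holding(c), on(e,d)}

== RESULT ==
["clear(a)", "clear(e)", "clear(f)", "holding(c)", "on(e,d)"]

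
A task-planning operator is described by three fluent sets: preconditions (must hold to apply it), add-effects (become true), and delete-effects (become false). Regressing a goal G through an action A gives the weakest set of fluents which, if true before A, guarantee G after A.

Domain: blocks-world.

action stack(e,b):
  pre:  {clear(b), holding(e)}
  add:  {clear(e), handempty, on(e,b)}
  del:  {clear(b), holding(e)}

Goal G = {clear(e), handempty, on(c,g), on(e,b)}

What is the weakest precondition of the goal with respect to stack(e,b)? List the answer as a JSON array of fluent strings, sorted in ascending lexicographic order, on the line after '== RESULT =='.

Compute (G \ add) ∪ pre:
  G ∩ del = {}  (empty — regression defined)
  G \ add = {clear(e), handempty, on(c,g), on(e,b)} \ {clear(e), handempty, on(e,b)} = {on(c,g)}
  ∪ pre   = {on(c,g)} ∪ {clear(b), holding(e)}
          = {clear(b), holding(e), on(c,g)}

== RESULT ==
["clear(b)", "holding(e)", "on(c,g)"]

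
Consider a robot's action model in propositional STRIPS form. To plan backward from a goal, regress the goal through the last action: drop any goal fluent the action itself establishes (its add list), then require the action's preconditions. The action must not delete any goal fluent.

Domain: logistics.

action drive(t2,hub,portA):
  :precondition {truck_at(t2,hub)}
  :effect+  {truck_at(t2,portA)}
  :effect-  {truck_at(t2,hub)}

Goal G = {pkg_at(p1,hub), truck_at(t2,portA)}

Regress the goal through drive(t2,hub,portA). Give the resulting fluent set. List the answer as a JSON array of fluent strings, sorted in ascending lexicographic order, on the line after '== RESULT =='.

Regress:
  G ∩ del = {}  (empty — regression defined)
  G \ add = {pkg_at(p1,hub), truck_at(t2,portA)} \ {truck_at(t2,portA)} = {pkg_at(p1,hub)}
  ∪ pre   = {pkg_at(p1,hub)} ∪ {truck_at(t2,hub)}
          = {pkg_at(p1,hub), truck_at(t2,hub)}

== RESULT ==
["pkg_at(p1,hub)", "truck_at(t2,hub)"]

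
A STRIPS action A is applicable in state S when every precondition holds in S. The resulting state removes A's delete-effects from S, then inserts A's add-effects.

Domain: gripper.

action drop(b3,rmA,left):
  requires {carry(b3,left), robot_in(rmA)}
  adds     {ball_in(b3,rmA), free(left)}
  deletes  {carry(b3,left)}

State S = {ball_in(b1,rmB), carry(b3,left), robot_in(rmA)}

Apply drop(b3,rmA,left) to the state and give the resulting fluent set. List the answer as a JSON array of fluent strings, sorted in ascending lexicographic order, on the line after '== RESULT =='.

Compute (S \ del) ∪ add:
  pre ⊆ S: {carry(b3,left), robot_in(rmA)} ⊆ S  — applicable
  S \ del = {ball_in(b1,rmB), robot_in(rmA)}
  ∪ add   = {ball_in(b1,rmB), ball_in(b3,rmA), free(left), robot_in(rmA)}

== RESULT ==
["ball_in(b1,rmB)", "ball_in(b3,rmA)", "free(left)", "robot_in(rmA)"]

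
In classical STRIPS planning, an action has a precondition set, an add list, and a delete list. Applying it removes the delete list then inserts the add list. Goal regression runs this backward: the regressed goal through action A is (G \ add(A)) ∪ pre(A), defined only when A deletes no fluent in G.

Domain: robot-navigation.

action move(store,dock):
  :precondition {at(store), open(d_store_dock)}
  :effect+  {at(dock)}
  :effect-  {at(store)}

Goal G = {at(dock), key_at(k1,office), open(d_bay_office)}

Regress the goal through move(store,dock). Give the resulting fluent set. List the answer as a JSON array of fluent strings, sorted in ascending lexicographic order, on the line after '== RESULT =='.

Compute (G \ add) ∪ pre:
  G ∩ del = {}  (empty — regression defined)
  G \ add = {at(dock), key_at(k1,office), open(d_bay_office)} \ {at(dock)} = {key_at(k1,office), open(d_bay_office)}
  ∪ pre   = {key_at(k1,office), open(d_bay_office)} ∪ {at(store), open(d_store_dock)}
          = {at(store), key_at(k1,office), open(d_bay_office), open(d_store_dock)}

== RESULT ==
["at(store)", "key_at(k1,office)", "open(d_bay_office)", "open(d_store_dock)"]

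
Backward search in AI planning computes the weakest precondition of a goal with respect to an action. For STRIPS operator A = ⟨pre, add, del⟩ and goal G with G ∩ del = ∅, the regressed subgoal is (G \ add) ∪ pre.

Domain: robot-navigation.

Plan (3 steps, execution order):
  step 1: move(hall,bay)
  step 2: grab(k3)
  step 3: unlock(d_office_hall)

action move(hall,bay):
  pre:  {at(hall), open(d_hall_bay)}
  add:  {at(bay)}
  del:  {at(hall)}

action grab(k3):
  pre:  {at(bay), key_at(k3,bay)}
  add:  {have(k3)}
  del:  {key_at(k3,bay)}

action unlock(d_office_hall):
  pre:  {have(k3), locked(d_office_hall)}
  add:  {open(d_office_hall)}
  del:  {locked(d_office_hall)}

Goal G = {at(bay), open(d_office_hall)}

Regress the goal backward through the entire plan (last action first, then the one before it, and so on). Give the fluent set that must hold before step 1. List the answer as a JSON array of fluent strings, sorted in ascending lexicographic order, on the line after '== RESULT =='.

Regress step by step:
  through step 3 (unlock(d_office_hall)): drop {open(d_office_hall)}, keep {at(bay)}, require {have(k3), locked(d_office_hall)}
    → {at(bay), have(k3), locked(d_office_hall)}
  through step 2 (grab(k3)): drop {have(k3)}, keep {at(bay), locked(d_office_hall)}, require {at(bay), key_at(k3,bay)}
    → {at(bay), key_at(k3,bay), locked(d_office_hall)}
  through step 1 (move(hall,bay)): drop {at(bay)}, keep {key_at(k3,bay), locked(d_office_hall)}, require {at(hall), open(d_hall_bay)}
    → {at(hall), key_at(k3,bay), locked(d_office_hall), open(d_hall_bay)}

== RESULT ==
["at(hall)", "key_at(k3,bay)", "locked(d_office_hall)", "open(d_hall_bay)"]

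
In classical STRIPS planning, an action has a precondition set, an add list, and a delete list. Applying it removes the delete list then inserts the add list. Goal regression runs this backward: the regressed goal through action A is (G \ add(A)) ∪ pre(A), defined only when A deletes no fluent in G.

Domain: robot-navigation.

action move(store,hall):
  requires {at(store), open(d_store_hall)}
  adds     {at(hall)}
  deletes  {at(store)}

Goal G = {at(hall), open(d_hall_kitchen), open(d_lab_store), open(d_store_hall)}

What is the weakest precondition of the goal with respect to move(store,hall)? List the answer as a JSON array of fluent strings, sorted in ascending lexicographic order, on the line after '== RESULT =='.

Regress:
  G ∩ del = {}  (empty — regression defined)
  G \ add = {at(hall), open(d_hall_kitchen), open(d_lab_store), open(d_store_hall)} \ {at(hall)} = {open(d_hall_kitchen), open(d_lab_store), open(d_store_hall)}
  ∪ pre   = {open(d_hall_kitchen), open(d_lab_store), open(d_store_hall)} ∪ {at(store), open(d_store_hall)}
          = {at(store), open(d_hall_kitchen), open(d_lab_store), open(d_store_hall)}

== RESULT ==
["at(store)", "open(d_hall_kitchen)", "open(d_lab_store)", "open(d_store_hall)"]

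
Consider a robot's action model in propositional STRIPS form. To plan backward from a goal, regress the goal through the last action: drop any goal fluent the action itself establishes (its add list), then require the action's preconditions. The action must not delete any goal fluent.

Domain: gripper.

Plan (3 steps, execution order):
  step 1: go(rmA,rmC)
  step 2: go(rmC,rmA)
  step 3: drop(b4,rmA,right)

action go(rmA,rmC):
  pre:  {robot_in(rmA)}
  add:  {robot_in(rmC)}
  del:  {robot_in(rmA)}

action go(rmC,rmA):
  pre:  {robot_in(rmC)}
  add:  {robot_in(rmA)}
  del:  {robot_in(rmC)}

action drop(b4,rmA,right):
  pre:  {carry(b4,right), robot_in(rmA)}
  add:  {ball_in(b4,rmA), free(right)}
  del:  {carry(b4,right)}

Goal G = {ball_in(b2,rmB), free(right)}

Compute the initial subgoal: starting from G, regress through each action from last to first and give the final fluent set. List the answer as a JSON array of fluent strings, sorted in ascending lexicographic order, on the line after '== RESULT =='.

Regress step by step:
  through step 3 (drop(b4,rmA,right)): drop {free(right)}, keep {ball_in(b2,rmB)}, require {carry(b4,right), robot_in(rmA)}
    → {ball_in(b2,rmB), carry(b4,right), robot_in(rmA)}
  through step 2 (go(rmC,rmA)): drop {robot_in(rmA)}, keep {ball_in(b2,rmB), carry(b4,right)}, require {robot_in(rmC)}
    → {ball_in(b2,rmB), carry(b4,right), robot_in(rmC)}
  through step 1 (go(rmA,rmC)): drop {robot_in(rmC)}, keep {ball_in(b2,rmB), carry(b4,right)}, require {robot_in(rmA)}
    → {ball_in(b2,rmB), carry(b4,right), robot_in(rmA)}

== RESULT ==
["ball_in(b2,rmB)", "carry(b4,right)", "robot_in(rmA)"]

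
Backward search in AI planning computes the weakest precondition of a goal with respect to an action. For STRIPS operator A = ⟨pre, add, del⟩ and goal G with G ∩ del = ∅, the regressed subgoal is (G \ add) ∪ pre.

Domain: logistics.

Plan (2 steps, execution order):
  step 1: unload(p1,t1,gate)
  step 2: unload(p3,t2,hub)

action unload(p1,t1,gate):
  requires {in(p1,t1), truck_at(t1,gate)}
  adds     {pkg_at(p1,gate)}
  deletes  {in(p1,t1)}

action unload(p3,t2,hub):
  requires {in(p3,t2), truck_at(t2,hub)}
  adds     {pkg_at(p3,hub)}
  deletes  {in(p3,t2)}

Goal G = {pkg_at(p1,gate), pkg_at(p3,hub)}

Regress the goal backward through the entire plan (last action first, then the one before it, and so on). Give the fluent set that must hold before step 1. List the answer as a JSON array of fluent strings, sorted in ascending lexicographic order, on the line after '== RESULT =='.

Regress step by step:
  through step 2 (unload(p3,t2,hub)): drop {pkg_at(p3,hub)}, keep {pkg_at(p1,gate)}, require {in(p3,t2), truck_at(t2,hub)}
    → {in(p3,t2), pkg_at(p1,gate), truck_at(t2,hub)}
  through step 1 (unload(p1,t1,gate)): drop {pkg_at(p1,gate)}, keep {in(p3,t2), truck_at(t2,hub)}, require {in(p1,t1), truck_at(t1,gate)}
    → {in(p1,t1), in(p3,t2), truck_at(t1,gate), truck_at(t2,hub)}

== RESULT ==
["in(p1,t1)", "in(p3,t2)", "truck_at(t1,gate)", "truck_at(t2,hub)"]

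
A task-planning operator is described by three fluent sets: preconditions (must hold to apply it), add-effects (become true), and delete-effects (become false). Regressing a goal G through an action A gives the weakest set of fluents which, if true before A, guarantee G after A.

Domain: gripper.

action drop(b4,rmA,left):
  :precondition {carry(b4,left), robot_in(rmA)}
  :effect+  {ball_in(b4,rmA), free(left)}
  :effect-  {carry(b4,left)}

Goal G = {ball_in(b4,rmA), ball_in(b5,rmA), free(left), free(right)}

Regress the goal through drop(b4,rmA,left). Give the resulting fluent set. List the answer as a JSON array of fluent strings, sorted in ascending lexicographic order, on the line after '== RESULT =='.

Compute (G \ add) ∪ pre:
  G ∩ del = {}  (empty — regression defined)
  G \ add = {ball_in(b4,rmA), ball_in(b5,rmA), free(left), free(right)} \ {ball_in(b4,rmA), free(left)} = {ball_in(b5,rmA), free(right)}
  ∪ pre   = {ball_in(b5,rmA), free(right)} ∪ {carry(b4,left), robot_in(rmA)}
          = {ball_in(b5,rmA), carry(b4,left), free(right), robot_in(rmA)}

== RESULT ==
["ball_in(b5,rmA)", "carry(b4,left)", "free(right)", "robot_in(rmA)"]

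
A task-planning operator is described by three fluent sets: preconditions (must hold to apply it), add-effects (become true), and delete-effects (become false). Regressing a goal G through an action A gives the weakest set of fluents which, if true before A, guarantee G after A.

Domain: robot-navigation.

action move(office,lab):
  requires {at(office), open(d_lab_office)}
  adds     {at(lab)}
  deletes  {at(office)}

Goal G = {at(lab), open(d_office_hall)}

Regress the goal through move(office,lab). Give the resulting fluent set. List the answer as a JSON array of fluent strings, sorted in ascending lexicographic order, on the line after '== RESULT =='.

Regress:
  G ∩ del = {}  (empty — regression defined)
  G \ add = {at(lab), open(d_office_hall)} \ {at(lab)} = {open(d_office_hall)}
  ∪ pre   = {open(d_office_hall)} ∪ {at(office), open(d_lab_office)}
          = {at(office), open(d_lab_office), open(d_office_hall)}

== RESULT ==
["at(office)", "open(d_lab_office)", "open(d_office_hall)"]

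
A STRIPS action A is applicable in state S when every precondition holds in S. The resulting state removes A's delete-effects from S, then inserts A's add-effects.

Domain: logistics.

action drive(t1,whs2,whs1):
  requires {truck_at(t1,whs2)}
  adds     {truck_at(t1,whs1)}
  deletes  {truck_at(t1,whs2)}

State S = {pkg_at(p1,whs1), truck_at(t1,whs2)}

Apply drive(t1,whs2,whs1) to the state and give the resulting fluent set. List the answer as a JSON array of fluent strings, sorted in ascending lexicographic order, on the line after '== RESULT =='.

Compute (S \ del) ∪ add:
  pre ⊆ S: {truck_at(t1,whs2)} ⊆ S  — applicable
  S \ del = {pkg_at(p1,whs1)}
  ∪ add   = {pkg_at(p1,whs1), truck_at(t1,whs1)}

== RESULT ==
["pkg_at(p1,whs1)", "truck_at(t1,whs1)"]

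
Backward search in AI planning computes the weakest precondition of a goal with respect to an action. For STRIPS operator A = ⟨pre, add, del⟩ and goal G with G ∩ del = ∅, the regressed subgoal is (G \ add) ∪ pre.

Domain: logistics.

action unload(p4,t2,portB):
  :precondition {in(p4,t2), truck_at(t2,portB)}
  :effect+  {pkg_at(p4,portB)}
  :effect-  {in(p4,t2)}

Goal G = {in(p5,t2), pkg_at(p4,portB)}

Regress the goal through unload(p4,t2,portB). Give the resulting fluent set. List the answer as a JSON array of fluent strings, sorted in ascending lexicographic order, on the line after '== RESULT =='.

Compute (G \ add) ∪ pre:
  G ∩ del = {}  (empty — regression defined)
  G \ add = {in(p5,t2), pkg_at(p4,portB)} \ {pkg_at(p4,portB)} = {in(p5,t2)}
  ∪ pre   = {in(p5,t2)} ∪ {in(p4,t2), truck_at(t2,portB)}
          = {in(p4,t2), in(p5,t2), truck_at(t2,portB)}

== RESULT ==
["in(p4,t2)", "in(p5,t2)", "truck_at(t2,portB)"]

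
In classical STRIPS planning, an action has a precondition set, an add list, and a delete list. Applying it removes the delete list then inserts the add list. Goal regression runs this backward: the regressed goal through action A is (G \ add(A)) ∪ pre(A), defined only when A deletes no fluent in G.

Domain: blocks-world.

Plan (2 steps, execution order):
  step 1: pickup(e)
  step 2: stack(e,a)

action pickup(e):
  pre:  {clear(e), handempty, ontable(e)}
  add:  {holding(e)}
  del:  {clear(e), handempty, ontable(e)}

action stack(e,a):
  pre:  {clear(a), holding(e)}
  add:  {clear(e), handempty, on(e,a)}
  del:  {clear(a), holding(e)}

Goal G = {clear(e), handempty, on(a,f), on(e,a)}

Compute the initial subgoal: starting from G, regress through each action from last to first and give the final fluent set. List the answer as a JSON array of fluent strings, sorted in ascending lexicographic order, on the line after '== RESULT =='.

Work backward from the goal:
  through step 2 (stack(e,a)): drop {clear(e), handempty, on(e,a)}, keep {on(a,f)}, require {clear(a), holding(e)}
    → {clear(a), holding(e), on(a,f)}
  through step 1 (pickup(e)): drop {holding(e)}, keep {clear(a), on(a,f)}, require {clear(e), handempty, ontable(e)}
    → {clear(a), clear(e), handempty, on(a,f), ontable(e)}

== RESULT ==
["clear(a)", "clear(e)", "handempty", "on(a,f)", "ontable(e)"]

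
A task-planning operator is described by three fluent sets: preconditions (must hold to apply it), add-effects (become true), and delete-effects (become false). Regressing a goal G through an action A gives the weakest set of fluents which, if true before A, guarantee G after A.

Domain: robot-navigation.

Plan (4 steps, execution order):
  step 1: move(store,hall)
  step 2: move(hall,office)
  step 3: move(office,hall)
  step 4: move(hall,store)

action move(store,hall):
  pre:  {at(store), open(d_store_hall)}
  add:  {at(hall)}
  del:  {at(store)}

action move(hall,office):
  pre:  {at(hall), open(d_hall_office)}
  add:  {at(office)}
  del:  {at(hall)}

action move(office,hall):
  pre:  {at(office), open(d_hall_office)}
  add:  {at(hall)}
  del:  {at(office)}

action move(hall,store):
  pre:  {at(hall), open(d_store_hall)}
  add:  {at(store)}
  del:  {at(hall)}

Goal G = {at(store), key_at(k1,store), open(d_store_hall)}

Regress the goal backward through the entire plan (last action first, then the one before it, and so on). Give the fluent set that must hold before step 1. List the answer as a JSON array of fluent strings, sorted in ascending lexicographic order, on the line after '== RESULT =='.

Work backward from the goal:
  through step 4 (move(hall,store)): drop {at(store)}, keep {key_at(k1,store), open(d_store_hall)}, require {at(hall), open(d_store_hall)}
    → {at(hall), key_at(k1,store), open(d_store_hall)}
  through step 3 (move(office,hall)): drop {at(hall)}, keep {key_at(k1,store), open(d_store_hall)}, require {at(office), open(d_hall_office)}
    → {at(office), key_at(k1,store), open(d_hall_office), open(d_store_hall)}
  through step 2 (move(hall,office)): drop {at(office)}, keep {key_at(k1,store), open(d_hall_office), open(d_store_hall)}, require {at(hall), open(d_hall_office)}
    → {at(hall), key_at(k1,store), open(d_hall_office), open(d_store_hall)}
  through step 1 (move(store,hall)): drop {at(hall)}, keep {key_at(k1,store), open(d_hall_office), open(d_store_hall)}, require {at(store), open(d_store_hall)}
    → {at(store), key_at(k1,store), open(d_hall_office), open(d_store_hall)}

== RESULT ==
["at(store)", "key_at(k1,store)", "open(d_hall_office)", "open(d_store_hall)"]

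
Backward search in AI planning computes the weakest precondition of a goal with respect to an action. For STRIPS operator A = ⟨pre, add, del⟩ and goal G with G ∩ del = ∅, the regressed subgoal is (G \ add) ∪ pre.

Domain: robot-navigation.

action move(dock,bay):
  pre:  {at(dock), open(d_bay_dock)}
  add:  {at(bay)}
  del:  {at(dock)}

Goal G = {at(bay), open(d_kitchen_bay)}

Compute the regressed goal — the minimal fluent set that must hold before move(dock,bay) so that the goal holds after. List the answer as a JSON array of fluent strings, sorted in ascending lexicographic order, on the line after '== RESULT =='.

Compute (G \ add) ∪ pre:
  G ∩ del = {}  (empty — regression defined)
  G \ add = {at(bay), open(d_kitchen_bay)} \ {at(bay)} = {open(d_kitchen_bay)}
  ∪ pre   = {open(d_kitchen_bay)} ∪ {at(dock), open(d_bay_dock)}
          = {at(dock), open(d_bay_dock), open(d_kitchen_bay)}

== RESULT ==
["at(dock)", "open(d_bay_dock)", "open(d_kitchen_bay)"]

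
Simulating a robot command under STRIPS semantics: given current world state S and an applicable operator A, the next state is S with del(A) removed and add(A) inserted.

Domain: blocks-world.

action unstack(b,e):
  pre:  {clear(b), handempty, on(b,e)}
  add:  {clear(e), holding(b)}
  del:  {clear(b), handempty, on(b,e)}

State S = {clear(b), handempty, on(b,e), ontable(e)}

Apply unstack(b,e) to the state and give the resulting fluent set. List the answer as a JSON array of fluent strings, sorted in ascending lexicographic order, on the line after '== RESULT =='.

Progress:
  pre ⊆ S: {clear(b), handempty, on(b,e)} ⊆ S  — applicable
  S \ del = {ontable(e)}
  ∪ add   = {clear(e), holding(b), ontable(e)}

== RESULT ==
["clear(e)", "holding(b)", "ontable(e)"]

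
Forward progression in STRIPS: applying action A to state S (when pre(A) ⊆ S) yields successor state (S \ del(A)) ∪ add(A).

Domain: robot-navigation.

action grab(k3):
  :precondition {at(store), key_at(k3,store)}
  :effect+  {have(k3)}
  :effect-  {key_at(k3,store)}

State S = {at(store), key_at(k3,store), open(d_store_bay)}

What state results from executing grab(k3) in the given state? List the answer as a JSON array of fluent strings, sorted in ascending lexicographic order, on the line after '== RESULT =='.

Progress:
  pre ⊆ S: {at(store), key_at(k3,store)} ⊆ S  — applicable
  S \ del = {at(store), open(d_store_bay)}
  ∪ add   = {at(store), have(k3), open(d_store_bay)}

== RESULT ==
["at(store)", "have(k3)", "open(d_store_bay)"]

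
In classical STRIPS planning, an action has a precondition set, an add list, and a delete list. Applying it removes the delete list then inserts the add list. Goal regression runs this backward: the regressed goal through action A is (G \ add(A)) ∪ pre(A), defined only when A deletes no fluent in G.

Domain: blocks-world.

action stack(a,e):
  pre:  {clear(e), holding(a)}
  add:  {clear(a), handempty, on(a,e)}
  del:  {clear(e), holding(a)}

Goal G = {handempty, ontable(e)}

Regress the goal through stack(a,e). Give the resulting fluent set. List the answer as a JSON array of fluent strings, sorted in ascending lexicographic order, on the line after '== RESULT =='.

Compute (G \ add) ∪ pre:
  G ∩ del = {}  (empty — regression defined)
  G \ add = {handempty, ontable(e)} \ {clear(a), handempty, on(a,e)} = {ontable(e)}
  ∪ pre   = {ontable(e)} ∪ {clear(e), holding(a)}
          = {clear(e), holding(a), ontable(e)}

== RESULT ==
["clear(e)", "holding(a)", "ontable(e)"]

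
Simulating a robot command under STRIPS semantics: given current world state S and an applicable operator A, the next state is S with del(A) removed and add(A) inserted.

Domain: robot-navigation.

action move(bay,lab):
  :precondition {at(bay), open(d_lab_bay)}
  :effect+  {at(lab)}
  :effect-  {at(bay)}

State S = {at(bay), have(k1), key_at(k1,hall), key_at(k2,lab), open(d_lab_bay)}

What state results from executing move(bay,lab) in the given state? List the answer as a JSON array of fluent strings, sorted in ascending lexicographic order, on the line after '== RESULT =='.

Progress:
  pre ⊆ S: {at(bay), open(d_lab_bay)} ⊆ S  — applicable
  S \ del = {have(k1), key_at(k1,hall), key_at(k2,lab), open(d_lab_bay)}
  ∪ add   = {at(lab), have(k1), key_at(k1,hall), key_at(k2,lab), open(d_lab_bay)}

== RESULT ==
["at(lab)", "have(k1)", "key_at(k1,hall)", "key_at(k2,lab)", "open(d_lab_bay)"]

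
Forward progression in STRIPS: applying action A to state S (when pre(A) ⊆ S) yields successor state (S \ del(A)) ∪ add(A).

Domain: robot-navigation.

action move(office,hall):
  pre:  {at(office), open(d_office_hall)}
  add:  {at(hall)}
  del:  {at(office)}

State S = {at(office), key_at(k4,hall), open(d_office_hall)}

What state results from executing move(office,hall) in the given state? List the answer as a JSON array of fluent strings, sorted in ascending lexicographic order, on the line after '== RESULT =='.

Progress:
  pre ⊆ S: {at(office), open(d_office_hall)} ⊆ S  — applicable
  S \ del = {key_at(k4,hall), open(d_office_hall)}
  ∪ add   = {at(hall), key_at(k4,hall), open(d_office_hall)}

== RESULT ==
["at(hall)", "key_at(k4,hall)", "open(d_office_hall)"]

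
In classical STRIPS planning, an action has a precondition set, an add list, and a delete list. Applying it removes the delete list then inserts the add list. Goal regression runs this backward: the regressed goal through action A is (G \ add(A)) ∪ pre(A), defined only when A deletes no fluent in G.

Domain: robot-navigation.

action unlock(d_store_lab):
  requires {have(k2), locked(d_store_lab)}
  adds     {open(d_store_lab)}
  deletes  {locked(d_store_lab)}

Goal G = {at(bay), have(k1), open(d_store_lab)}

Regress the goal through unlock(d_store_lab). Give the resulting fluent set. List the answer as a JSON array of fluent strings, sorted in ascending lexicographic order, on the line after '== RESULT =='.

Regress:
  G ∩ del = {}  (empty — regression defined)
  G \ add = {at(bay), have(k1), open(d_store_lab)} \ {open(d_store_lab)} = {at(bay), have(k1)}
  ∪ pre   = {at(bay), have(k1)} ∪ {have(k2), locked(d_store_lab)}
          = {at(bay), have(k1), have(k2), locked(d_store_lab)}

== RESULT ==
["at(bay)", "have(k1)", "have(k2)", "locked(d_store_lab)"]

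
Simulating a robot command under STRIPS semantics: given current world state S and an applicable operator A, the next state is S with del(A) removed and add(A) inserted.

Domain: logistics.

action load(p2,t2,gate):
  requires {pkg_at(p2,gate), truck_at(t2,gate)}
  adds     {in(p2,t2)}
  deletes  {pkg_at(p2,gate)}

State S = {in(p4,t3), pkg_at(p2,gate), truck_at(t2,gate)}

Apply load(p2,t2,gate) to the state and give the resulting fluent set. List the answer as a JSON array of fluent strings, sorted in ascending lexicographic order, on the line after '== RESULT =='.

Progress:
  pre ⊆ S: {pkg_at(p2,gate), truck_at(t2,gate)} ⊆ S  — applicable
  S \ del = {in(p4,t3), truck_at(t2,gate)}
  ∪ add   = {in(p2,t2), in(p4,t3), truck_at(t2,gate)}

== RESULT ==
["in(p2,t2)", "in(p4,t3)", "truck_at(t2,gate)"]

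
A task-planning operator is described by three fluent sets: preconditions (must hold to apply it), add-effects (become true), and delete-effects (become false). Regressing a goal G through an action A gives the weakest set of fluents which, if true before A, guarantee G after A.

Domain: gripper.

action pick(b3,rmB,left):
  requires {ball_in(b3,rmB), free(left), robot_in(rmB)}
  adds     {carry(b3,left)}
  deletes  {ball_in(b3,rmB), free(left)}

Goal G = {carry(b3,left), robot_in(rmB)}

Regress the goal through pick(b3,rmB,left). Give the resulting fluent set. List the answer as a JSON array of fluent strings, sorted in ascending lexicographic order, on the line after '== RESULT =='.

Compute (G \ add) ∪ pre:
  G ∩ del = {}  (empty — regression defined)
  G \ add = {carry(b3,left), robot_in(rmB)} \ {carry(b3,left)} = {robot_in(rmB)}
  ∪ pre   = {robot_in(rmB)} ∪ {ball_in(b3,rmB), free(left), robot_in(rmB)}
          = {ball_in(b3,rmB), free(left), robot_in(rmB)}

== RESULT ==
["ball_in(b3,rmB)", "free(left)", "robot_in(rmB)"]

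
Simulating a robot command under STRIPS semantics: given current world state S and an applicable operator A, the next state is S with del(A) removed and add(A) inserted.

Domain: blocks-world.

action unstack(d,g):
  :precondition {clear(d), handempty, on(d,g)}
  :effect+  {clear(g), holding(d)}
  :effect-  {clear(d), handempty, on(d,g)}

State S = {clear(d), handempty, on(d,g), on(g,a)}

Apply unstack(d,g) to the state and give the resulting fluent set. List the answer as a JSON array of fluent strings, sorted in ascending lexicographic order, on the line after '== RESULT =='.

Compute (S \ del) ∪ add:
  pre ⊆ S: {clear(d), handempty, on(d,g)} ⊆ S  — applicable
  S \ del = {on(g,a)}
  ∪ add   = {clear(g), holding(d), on(g,a)}

== RESULT ==
["clear(g)", "holding(d)", "on(g,a)"]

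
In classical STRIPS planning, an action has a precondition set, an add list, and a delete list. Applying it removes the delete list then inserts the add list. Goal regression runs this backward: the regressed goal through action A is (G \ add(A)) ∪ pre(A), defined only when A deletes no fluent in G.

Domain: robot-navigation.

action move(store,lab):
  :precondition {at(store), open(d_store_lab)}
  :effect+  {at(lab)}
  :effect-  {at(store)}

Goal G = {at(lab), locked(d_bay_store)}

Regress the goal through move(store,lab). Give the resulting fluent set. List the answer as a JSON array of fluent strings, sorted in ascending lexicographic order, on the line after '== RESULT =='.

Compute (G \ add) ∪ pre:
  G ∩ del = {}  (empty — regression defined)
  G \ add = {at(lab), locked(d_bay_store)} \ {at(lab)} = {locked(d_bay_store)}
  ∪ pre   = {locked(d_bay_store)} ∪ {at(store), open(d_store_lab)}
          = {at(store), locked(d_bay_store), open(d_store_lab)}

== RESULT ==
["at(store)", "locked(d_bay_store)", "open(d_store_lab)"]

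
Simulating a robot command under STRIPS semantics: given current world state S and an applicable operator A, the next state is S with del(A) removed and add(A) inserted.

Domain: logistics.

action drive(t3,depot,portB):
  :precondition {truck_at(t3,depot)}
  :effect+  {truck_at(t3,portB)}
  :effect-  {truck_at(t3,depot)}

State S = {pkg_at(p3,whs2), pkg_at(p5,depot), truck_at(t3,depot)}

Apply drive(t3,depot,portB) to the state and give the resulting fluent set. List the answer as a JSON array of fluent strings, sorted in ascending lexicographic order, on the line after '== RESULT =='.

Progress:
  pre ⊆ S: {truck_at(t3,depot)} ⊆ S  — applicable
  S \ del = {pkg_at(p3,whs2), pkg_at(p5,depot)}
  ∪ add   = {pkg_at(p3,whs2), pkg_at(p5,depot), truck_at(t3,portB)}

== RESULT ==
["pkg_at(p3,whs2)", "pkg_at(p5,depot)", "truck_at(t3,portB)"]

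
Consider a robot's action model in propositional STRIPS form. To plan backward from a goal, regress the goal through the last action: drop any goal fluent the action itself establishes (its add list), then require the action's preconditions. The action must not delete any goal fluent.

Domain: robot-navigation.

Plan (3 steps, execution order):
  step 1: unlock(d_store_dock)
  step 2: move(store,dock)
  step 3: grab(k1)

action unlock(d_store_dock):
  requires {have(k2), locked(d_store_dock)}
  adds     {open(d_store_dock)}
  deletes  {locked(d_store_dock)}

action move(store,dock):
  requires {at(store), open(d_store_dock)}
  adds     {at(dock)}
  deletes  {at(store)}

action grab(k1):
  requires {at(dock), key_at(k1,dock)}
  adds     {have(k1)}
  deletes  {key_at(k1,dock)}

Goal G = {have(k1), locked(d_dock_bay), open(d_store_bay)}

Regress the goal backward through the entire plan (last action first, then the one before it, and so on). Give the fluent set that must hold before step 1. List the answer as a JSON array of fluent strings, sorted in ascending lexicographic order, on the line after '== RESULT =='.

Work backward from the goal:
  through step 3 (grab(k1)): drop {have(k1)}, keep {locked(d_dock_bay), open(d_store_bay)}, require {at(dock), key_at(k1,dock)}
    → {at(dock), key_at(k1,dock), locked(d_dock_bay), open(d_store_bay)}
  through step 2 (move(store,dock)): drop {at(dock)}, keep {key_at(k1,dock), locked(d_dock_bay), open(d_store_bay)}, require {at(store), open(d_store_dock)}
    → {at(store), key_at(k1,dock), locked(d_dock_bay), open(d_store_bay), open(d_store_dock)}
  through step 1 (unlock(d_store_dock)): drop {open(d_store_dock)}, keep {at(store), key_at(k1,dock), locked(d_dock_bay), open(d_store_bay)}, require {have(k2), locked(d_store_dock)}
    → {at(store), have(k2), key_at(k1,dock), locked(d_dock_bay), locked(d_store_dock), open(d_store_bay)}

== RESULT ==
["at(store)", "have(k2)", "key_at(k1,dock)", "locked(d_dock_bay)", "locked(d_store_dock)", "open(d_store_bay)"]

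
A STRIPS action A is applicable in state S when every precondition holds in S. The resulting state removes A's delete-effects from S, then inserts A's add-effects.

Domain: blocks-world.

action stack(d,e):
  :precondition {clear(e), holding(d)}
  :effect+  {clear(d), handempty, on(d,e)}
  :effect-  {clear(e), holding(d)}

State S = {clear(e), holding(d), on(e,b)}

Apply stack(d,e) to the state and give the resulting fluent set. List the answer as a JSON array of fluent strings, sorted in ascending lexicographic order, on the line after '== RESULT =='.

Compute (S \ del) ∪ add:
  pre ⊆ S: {clear(e), holding(d)} ⊆ S  — applicable
  S \ del = {on(e,b)}
  ∪ add   = {clear(d), handempty, on(d,e), on(e,b)}

== RESULT ==
["clear(d)", "handempty", "on(d,e)", "on(e,b)"]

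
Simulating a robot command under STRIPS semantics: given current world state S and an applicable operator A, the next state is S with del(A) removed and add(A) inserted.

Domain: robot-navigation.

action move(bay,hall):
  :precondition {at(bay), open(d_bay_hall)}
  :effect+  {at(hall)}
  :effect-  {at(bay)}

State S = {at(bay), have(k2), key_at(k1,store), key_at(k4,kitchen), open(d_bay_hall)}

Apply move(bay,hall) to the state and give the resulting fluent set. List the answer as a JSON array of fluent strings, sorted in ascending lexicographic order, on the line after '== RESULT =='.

Compute (S \ del) ∪ add:
  pre ⊆ S: {at(bay), open(d_bay_hall)} ⊆ S  — applicable
  S \ del = {have(k2), key_at(k1,store), key_at(k4,kitchen), open(d_bay_hall)}
  ∪ add   = {at(hall), have(k2), key_at(k1,store), key_at(k4,kitchen), open(d_bay_hall)}

== RESULT ==
["at(hall)", "have(k2)", "key_at(k1,store)", "key_at(k4,kitchen)", "open(d_bay_hall)"]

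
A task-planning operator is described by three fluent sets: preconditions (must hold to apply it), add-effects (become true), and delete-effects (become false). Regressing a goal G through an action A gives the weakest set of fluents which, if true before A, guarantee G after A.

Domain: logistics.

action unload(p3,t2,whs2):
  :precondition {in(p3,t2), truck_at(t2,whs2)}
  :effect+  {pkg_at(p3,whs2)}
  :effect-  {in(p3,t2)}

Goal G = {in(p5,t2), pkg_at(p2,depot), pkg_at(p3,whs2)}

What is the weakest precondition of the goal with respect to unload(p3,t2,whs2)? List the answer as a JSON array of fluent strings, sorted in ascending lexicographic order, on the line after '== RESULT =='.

Regress:
  G ∩ del = {}  (empty — regression defined)
  G \ add = {in(p5,t2), pkg_at(p2,depot), pkg_at(p3,whs2)} \ {pkg_at(p3,whs2)} = {in(p5,t2), pkg_at(p2,depot)}
  ∪ pre   = {in(p5,t2), pkg_at(p2,depot)} ∪ {in(p3,t2), truck_at(t2,whs2)}
          = {in(p3,t2), in(p5,t2), pkg_at(p2,depot), truck_at(t2,whs2)}

== RESULT ==
["in(p3,t2)", "in(p5,t2)", "pkg_at(p2,depot)", "truck_at(t2,whs2)"]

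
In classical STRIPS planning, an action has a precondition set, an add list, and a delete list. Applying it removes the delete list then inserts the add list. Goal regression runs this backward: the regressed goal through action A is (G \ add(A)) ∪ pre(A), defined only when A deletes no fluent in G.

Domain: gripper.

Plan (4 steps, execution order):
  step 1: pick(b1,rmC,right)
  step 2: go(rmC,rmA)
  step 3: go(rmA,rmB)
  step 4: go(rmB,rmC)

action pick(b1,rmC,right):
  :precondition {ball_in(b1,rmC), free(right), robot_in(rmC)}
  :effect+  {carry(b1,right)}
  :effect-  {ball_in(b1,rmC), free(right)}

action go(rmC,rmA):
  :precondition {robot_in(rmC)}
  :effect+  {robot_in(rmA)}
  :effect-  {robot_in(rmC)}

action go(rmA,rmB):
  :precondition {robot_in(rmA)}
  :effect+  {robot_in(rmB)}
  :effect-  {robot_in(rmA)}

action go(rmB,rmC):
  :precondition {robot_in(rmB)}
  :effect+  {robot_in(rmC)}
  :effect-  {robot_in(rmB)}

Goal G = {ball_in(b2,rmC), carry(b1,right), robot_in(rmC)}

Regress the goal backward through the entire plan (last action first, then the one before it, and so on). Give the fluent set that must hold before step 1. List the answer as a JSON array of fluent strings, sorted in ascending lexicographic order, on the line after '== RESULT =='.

Regress step by step:
  through step 4 (go(rmB,rmC)): drop {robot_in(rmC)}, keep {ball_in(b2,rmC), carry(b1,right)}, require {robot_in(rmB)}
    → {ball_in(b2,rmC), carry(b1,right), robot_in(rmB)}
  through step 3 (go(rmA,rmB)): drop {robot_in(rmB)}, keep {ball_in(b2,rmC), carry(b1,right)}, require {robot_in(rmA)}
    → {ball_in(b2,rmC), carry(b1,right), robot_in(rmA)}
  through step 2 (go(rmC,rmA)): drop {robot_in(rmA)}, keep {ball_in(b2,rmC), carry(b1,right)}, require {robot_in(rmC)}
    → {ball_in(b2,rmC), carry(b1,right), robot_in(rmC)}
  through step 1 (pick(b1,rmC,right)): drop {carry(b1,right)}, keep {ball_in(b2,rmC), robot_in(rmC)}, require {ball_in(b1,rmC), free(right), robot_in(rmC)}
    → {ball_in(b1,rmC), ball_in(b2,rmC), free(right), robot_in(rmC)}

== RESULT ==
["ball_in(b1,rmC)", "ball_in(b2,rmC)", "free(right)", "robot_in(rmC)"]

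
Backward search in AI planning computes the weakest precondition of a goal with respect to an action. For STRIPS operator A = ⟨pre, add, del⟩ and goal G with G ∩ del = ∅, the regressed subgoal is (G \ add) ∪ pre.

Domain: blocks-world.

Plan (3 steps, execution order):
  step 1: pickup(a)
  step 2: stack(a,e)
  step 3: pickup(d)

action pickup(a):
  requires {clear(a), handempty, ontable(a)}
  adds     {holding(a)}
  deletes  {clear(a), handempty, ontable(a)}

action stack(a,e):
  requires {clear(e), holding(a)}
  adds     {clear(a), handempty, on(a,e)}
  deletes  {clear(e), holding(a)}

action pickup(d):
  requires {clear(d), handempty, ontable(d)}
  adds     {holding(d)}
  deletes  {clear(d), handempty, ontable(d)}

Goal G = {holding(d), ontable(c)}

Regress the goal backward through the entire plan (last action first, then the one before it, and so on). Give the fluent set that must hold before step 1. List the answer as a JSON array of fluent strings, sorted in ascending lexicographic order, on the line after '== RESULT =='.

Regress step by step:
  through step 3 (pickup(d)): drop {holding(d)}, keep {ontable(c)}, require {clear(d), handempty, ontable(d)}
    → {clear(d), handempty, ontable(c), ontable(d)}
  through step 2 (stack(a,e)): drop {handempty}, keep {clear(d), ontable(c), ontable(d)}, require {clear(e), holding(a)}
    → {clear(d), clear(e), holding(a), ontable(c), ontable(d)}
  through step 1 (pickup(a)): drop {holding(a)}, keep {clear(d), clear(e), ontable(c), ontable(d)}, require {clear(a), handempty, ontable(a)}
    → {clear(a), clear(d), clear(e), handempty, ontable(a), ontable(c), ontable(d)}

== RESULT ==
["clear(a)", "clear(d)", "clear(e)", "handempty", "ontable(a)", "ontable(c)", "ontable(d)"]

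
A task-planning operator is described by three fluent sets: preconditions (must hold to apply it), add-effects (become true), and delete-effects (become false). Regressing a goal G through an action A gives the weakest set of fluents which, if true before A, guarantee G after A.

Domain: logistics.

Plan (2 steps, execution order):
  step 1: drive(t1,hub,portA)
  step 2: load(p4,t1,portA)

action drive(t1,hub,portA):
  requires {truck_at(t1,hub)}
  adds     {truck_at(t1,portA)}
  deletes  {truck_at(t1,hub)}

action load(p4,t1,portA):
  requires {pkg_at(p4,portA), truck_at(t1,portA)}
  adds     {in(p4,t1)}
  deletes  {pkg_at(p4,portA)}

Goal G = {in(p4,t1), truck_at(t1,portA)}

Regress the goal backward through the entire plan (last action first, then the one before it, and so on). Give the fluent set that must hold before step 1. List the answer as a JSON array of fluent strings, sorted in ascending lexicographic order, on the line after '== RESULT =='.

Work backward from the goal:
  through step 2 (load(p4,t1,portA)): drop {in(p4,t1)}, keep {truck_at(t1,portA)}, require {pkg_at(p4,portA), truck_at(t1,portA)}
    → {pkg_at(p4,portA), truck_at(t1,portA)}
  through step 1 (drive(t1,hub,portA)): drop {truck_at(t1,portA)}, keep {pkg_at(p4,portA)}, require {truck_at(t1,hub)}
    → {pkg_at(p4,portA), truck_at(t1,hub)}

== RESULT ==
["pkg_at(p4,portA)", "truck_at(t1,hub)"]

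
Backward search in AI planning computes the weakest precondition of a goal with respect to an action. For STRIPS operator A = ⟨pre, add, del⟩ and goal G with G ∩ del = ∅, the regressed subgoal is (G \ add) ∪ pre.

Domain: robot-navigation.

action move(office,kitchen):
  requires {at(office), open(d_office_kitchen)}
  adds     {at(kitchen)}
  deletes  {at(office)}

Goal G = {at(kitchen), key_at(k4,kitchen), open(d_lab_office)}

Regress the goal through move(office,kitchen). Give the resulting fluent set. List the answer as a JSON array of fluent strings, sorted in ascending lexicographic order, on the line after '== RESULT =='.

Regress:
  G ∩ del = {}  (empty — regression defined)
  G \ add = {at(kitchen), key_at(k4,kitchen), open(d_lab_office)} \ {at(kitchen)} = {key_at(k4,kitchen), open(d_lab_office)}
  ∪ pre   = {key_at(k4,kitchen), open(d_lab_office)} ∪ {at(office), open(d_office_kitchen)}
          = {at(office), key_at(k4,kitchen), open(d_lab_office), open(d_office_kitchen)}

== RESULT ==
["at(office)", "key_at(k4,kitchen)", "open(d_lab_office)", "open(d_office_kitchen)"]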